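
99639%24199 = 2843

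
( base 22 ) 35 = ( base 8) 107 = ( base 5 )241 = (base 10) 71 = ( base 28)2f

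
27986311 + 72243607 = 100229918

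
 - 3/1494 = - 1 + 497/498 = -  0.00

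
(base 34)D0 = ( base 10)442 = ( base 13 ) 280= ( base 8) 672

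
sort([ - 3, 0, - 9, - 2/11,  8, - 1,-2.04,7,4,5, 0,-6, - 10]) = [-10, - 9, - 6, - 3,-2.04, - 1, - 2/11, 0,0, 4,5,  7 , 8] 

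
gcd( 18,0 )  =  18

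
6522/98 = 66 + 27/49 = 66.55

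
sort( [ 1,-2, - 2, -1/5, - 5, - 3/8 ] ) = [-5, - 2,  -  2, - 3/8, -1/5,1]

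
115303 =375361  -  260058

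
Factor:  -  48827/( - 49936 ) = 2^(-4) * 157^1*311^1*3121^ ( - 1) 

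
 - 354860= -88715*4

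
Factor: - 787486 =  - 2^1*7^1*56249^1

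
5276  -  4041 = 1235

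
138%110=28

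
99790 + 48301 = 148091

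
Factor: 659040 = 2^5*3^1*5^1 * 1373^1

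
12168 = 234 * 52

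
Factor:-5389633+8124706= 3^3*11^1 * 9209^1 = 2735073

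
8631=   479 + 8152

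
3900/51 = 76 + 8/17=76.47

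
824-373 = 451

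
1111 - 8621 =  - 7510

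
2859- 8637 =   -  5778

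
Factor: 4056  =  2^3*3^1 * 13^2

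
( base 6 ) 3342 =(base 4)30032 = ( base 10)782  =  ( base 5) 11112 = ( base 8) 1416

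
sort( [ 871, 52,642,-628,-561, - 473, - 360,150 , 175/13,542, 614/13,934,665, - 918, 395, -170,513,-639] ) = [ - 918, - 639, -628, - 561, - 473,  -  360,  -  170,175/13 , 614/13, 52,150,395,513,  542,642, 665,871,934] 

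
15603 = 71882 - 56279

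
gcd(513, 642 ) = 3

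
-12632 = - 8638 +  - 3994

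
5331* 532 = 2836092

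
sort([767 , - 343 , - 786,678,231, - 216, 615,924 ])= [ - 786,- 343,  -  216,231,615, 678,  767,  924]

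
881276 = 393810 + 487466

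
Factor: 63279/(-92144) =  - 2^( - 4)*3^2*13^( - 1)*79^1*89^1*443^( - 1 )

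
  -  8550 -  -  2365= -6185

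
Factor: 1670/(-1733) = -2^1*5^1*167^1*1733^( - 1 )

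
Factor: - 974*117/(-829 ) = 113958/829 = 2^1 * 3^2*13^1*487^1*829^( - 1)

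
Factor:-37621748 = - 2^2*  17^1 *19^1*37^1*787^1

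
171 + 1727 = 1898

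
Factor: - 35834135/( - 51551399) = 5^1*7166827^1 * 51551399^ ( - 1 )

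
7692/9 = 2564/3 = 854.67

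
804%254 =42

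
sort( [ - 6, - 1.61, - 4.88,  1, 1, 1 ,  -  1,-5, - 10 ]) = [ - 10, - 6,- 5, - 4.88, - 1.61, - 1, 1, 1, 1]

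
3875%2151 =1724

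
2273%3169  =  2273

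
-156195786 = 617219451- 773415237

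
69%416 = 69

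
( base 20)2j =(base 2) 111011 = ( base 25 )29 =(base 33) 1Q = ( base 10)59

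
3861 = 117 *33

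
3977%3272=705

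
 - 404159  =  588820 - 992979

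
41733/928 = 41733/928 = 44.97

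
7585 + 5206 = 12791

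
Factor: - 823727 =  - 823727^1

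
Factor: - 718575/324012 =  - 275/124 = - 2^( - 2)*5^2*11^1*  31^( - 1) 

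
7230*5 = 36150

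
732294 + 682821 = 1415115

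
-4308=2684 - 6992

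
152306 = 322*473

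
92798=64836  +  27962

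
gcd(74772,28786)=2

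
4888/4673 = 4888/4673 = 1.05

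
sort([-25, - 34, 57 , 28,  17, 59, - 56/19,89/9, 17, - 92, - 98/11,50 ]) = [ - 92, - 34,-25,  -  98/11, - 56/19  ,  89/9,17, 17, 28, 50, 57, 59 ]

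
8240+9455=17695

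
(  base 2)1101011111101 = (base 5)210114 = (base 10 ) 6909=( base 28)8ml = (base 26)a5j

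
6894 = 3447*2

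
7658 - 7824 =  - 166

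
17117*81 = 1386477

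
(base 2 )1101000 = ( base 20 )54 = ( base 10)104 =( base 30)3E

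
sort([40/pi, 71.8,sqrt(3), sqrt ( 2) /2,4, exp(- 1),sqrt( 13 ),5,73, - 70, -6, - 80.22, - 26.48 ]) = [ - 80.22, - 70,-26.48, - 6, exp( - 1), sqrt(2 ) /2,  sqrt(3 ), sqrt(13), 4,5, 40/pi, 71.8, 73] 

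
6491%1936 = 683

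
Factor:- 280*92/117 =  - 25760/117 = - 2^5*  3^(  -  2)*5^1 * 7^1*13^(-1)*  23^1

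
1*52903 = 52903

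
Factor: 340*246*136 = 11375040 = 2^6*3^1*5^1*17^2  *  41^1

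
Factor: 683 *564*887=341683044 = 2^2*3^1*47^1*683^1*887^1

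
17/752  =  17/752 = 0.02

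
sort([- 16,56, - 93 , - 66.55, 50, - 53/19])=[ - 93, -66.55, - 16,-53/19,50 , 56 ]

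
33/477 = 11/159 = 0.07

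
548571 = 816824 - 268253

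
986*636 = 627096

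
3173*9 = 28557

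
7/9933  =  1/1419 =0.00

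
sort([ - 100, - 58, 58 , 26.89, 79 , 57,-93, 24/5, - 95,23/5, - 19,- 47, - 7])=[ - 100, - 95, - 93,-58, - 47,  -  19, - 7, 23/5,24/5,26.89, 57,58, 79 ] 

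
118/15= 7 + 13/15  =  7.87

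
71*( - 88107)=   -  6255597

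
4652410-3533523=1118887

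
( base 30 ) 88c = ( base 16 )1D1C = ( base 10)7452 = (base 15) 231c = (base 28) 9e4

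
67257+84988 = 152245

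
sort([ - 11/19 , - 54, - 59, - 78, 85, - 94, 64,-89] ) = [ - 94, - 89, - 78,  -  59, - 54,  -  11/19, 64,85]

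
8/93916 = 2/23479=   0.00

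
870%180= 150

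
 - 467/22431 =-1 + 21964/22431 = -0.02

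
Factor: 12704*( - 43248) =  -  2^9*  3^1*17^1*53^1*  397^1= - 549422592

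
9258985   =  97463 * 95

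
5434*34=184756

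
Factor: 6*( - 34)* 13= - 2652 = - 2^2 * 3^1  *  13^1*17^1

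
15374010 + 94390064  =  109764074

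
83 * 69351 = 5756133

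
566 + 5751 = 6317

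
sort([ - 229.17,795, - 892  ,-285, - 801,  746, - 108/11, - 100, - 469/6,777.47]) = [  -  892,-801, - 285,-229.17,-100, - 469/6 , - 108/11,  746,777.47,795 ] 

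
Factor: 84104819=347^1*242377^1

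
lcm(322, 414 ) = 2898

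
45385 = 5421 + 39964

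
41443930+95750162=137194092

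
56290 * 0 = 0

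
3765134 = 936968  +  2828166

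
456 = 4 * 114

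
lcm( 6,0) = 0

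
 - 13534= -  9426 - 4108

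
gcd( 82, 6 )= 2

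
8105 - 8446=-341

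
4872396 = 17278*282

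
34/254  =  17/127   =  0.13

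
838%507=331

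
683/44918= 683/44918 = 0.02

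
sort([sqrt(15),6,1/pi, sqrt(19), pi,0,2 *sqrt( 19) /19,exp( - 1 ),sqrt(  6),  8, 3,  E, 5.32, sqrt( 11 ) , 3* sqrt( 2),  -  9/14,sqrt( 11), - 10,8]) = [-10, - 9/14,0 , 1/pi,exp( - 1 ), 2*sqrt(19 )/19, sqrt( 6), E, 3,pi,sqrt( 11), sqrt(11), sqrt( 15), 3*sqrt( 2), sqrt( 19),5.32,6 , 8, 8]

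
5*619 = 3095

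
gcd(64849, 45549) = 1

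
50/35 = 10/7 = 1.43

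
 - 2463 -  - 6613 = 4150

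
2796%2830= 2796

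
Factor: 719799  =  3^1 * 239933^1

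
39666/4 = 9916  +  1/2 = 9916.50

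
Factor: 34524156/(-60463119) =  -11508052/20154373= - 2^2*2877013^1*20154373^( - 1 )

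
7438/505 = 7438/505= 14.73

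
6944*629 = 4367776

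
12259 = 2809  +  9450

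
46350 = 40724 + 5626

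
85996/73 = 85996/73 = 1178.03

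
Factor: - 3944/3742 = - 1972/1871 = - 2^2*17^1*29^1*1871^( - 1) 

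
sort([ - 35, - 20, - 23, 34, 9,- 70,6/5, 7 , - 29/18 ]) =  [ - 70,-35, - 23, - 20, - 29/18, 6/5,  7,  9,  34 ]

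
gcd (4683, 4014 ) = 669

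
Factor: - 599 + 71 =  - 2^4 * 3^1*11^1=- 528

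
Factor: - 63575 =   -  5^2 * 2543^1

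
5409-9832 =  - 4423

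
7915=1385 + 6530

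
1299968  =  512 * 2539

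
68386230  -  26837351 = 41548879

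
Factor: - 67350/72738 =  - 3^ ( - 3 )*5^2 = - 25/27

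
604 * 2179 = 1316116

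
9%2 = 1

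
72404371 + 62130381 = 134534752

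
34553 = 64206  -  29653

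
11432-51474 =-40042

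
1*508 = 508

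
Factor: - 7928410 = -2^1* 5^1*7^1*191^1 * 593^1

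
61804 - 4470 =57334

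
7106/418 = 17 = 17.00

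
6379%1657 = 1408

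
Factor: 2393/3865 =5^(  -  1 )*773^( - 1 )*2393^1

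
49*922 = 45178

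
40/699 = 40/699 = 0.06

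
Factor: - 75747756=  -2^2*3^1*7^1*19^1*31^1*1531^1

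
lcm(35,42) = 210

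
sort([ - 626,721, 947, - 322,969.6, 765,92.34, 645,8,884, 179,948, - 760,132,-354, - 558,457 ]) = [  -  760  , - 626, - 558, - 354, - 322,  8,92.34,132,179, 457, 645, 721,765, 884,947,948,969.6]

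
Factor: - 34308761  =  -34308761^1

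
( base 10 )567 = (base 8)1067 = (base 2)1000110111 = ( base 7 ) 1440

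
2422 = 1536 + 886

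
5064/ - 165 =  - 1688/55 =- 30.69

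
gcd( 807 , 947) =1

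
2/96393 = 2/96393 = 0.00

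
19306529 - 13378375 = 5928154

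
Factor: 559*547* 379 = 115887967=   13^1*43^1*379^1*547^1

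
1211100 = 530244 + 680856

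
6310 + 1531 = 7841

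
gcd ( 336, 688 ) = 16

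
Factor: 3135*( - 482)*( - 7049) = 2^1*3^1*5^1*7^1*11^1 * 19^2*53^1 * 241^1 = 10651532430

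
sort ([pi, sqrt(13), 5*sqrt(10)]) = [pi,sqrt( 13 ), 5*sqrt( 10)]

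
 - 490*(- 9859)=4830910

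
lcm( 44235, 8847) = 44235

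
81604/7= 11657 + 5/7 = 11657.71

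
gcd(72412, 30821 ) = 1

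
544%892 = 544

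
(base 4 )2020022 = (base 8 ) 21012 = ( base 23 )GAK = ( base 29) aae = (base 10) 8714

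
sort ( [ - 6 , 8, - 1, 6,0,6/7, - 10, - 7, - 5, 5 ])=[  -  10,-7, -6, - 5, - 1 , 0,6/7,5,6, 8 ]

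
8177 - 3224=4953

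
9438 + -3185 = 6253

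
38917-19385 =19532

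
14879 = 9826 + 5053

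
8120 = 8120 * 1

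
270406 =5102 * 53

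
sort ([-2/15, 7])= [ - 2/15,7]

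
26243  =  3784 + 22459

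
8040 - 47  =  7993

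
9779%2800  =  1379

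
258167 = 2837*91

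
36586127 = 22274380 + 14311747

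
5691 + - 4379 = 1312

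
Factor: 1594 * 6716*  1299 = 2^3*3^1*23^1*73^1*433^1*797^1 =13906189896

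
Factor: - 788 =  - 2^2*197^1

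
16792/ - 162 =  - 8396/81 = - 103.65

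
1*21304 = 21304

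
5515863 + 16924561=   22440424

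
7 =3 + 4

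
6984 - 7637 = -653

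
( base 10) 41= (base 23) 1i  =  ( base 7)56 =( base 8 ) 51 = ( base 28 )1D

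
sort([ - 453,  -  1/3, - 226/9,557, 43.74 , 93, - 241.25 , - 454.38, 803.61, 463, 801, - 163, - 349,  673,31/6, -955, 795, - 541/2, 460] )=[-955,  -  454.38  , - 453,  -  349,-541/2, - 241.25, - 163, -226/9, -1/3,31/6,43.74, 93, 460,463, 557, 673,795, 801,803.61] 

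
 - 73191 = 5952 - 79143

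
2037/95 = 2037/95 = 21.44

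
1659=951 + 708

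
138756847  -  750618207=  - 611861360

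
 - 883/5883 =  - 883/5883  =  - 0.15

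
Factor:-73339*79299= - 5815709361 = - 3^4 * 7^1*11^1*89^1*10477^1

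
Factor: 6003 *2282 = 13698846=   2^1*3^2*7^1*23^1 * 29^1*163^1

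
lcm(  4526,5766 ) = 420918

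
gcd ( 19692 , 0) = 19692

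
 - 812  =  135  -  947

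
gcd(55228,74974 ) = 2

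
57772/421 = 57772/421= 137.23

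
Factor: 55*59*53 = 171985 =5^1*11^1*53^1*59^1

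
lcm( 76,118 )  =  4484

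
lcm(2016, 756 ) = 6048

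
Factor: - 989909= - 989909^1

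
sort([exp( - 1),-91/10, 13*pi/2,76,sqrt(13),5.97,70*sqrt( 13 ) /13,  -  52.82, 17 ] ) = [ - 52.82, - 91/10, exp( - 1), sqrt( 13), 5.97,17, 70*sqrt( 13)/13, 13*pi/2, 76]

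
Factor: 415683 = 3^2 * 46187^1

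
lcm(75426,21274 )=829686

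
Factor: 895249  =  31^1 *28879^1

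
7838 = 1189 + 6649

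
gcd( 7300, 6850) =50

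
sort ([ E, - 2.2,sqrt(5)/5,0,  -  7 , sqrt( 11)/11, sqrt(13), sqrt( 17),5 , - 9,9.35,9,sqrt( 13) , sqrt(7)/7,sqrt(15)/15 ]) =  [  -  9, - 7, - 2.2,0,sqrt (15 )/15,sqrt( 11)/11,  sqrt( 7)/7,sqrt( 5)/5, E,sqrt( 13),sqrt ( 13),sqrt (17),5, 9, 9.35]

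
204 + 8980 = 9184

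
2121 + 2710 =4831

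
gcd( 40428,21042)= 18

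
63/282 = 21/94 = 0.22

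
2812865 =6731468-3918603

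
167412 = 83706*2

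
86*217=18662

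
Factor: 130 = 2^1*5^1*13^1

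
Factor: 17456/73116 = 2^2*3^( - 3)*677^(  -  1)*1091^1 = 4364/18279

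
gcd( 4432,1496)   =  8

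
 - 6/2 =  - 3 = -3.00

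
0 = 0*388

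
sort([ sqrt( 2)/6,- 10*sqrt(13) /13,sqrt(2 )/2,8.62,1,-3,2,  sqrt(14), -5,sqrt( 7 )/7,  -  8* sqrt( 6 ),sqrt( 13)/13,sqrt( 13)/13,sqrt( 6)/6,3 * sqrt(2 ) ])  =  [ - 8*sqrt(6 ), - 5, - 3, - 10*sqrt( 13)/13,sqrt( 2)/6,sqrt( 13)/13,sqrt( 13)/13,sqrt ( 7) /7, sqrt ( 6)/6 , sqrt(2)/2, 1,2,sqrt (14),3*sqrt(2),  8.62]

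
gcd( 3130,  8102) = 2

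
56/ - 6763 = -56/6763 =-0.01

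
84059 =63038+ 21021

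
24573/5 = 24573/5 = 4914.60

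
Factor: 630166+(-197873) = 17^1 *59^1 * 431^1 = 432293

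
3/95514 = 1/31838 = 0.00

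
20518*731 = 14998658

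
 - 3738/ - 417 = 1246/139 = 8.96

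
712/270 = 2+86/135 = 2.64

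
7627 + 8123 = 15750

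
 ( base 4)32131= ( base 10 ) 925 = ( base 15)41a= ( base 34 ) r7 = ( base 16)39D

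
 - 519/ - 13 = 39 + 12/13 = 39.92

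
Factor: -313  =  -313^1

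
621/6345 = 23/235 = 0.10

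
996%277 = 165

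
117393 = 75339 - -42054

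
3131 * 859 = 2689529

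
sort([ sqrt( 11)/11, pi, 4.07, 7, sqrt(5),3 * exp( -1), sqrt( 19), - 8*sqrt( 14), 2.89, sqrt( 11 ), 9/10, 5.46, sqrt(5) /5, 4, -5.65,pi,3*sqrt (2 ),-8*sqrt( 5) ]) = [- 8*sqrt( 14 ), - 8 *sqrt( 5), - 5.65, sqrt(11 )/11, sqrt (5)/5, 9/10,3*exp( - 1), sqrt( 5 ), 2.89,pi, pi, sqrt(11), 4, 4.07, 3*sqrt( 2),sqrt( 19 ),5.46, 7 ]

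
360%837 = 360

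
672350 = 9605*70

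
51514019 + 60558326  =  112072345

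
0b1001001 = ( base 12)61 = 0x49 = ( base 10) 73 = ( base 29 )2F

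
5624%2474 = 676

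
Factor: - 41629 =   -  7^1*19^1* 313^1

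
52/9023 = 52/9023   =  0.01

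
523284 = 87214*6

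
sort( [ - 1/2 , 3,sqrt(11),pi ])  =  [-1/2, 3 , pi,sqrt( 11)]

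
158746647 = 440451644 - 281704997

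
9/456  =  3/152  =  0.02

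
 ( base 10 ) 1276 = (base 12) 8a4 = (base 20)33g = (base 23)29B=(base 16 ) 4FC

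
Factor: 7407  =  3^2*823^1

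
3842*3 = 11526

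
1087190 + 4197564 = 5284754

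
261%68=57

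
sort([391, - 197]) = [ - 197,391 ]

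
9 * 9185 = 82665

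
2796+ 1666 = 4462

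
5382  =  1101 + 4281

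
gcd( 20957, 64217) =1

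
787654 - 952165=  - 164511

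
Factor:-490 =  - 2^1*5^1 * 7^2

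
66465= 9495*7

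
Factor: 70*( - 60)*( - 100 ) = 2^5 * 3^1*5^4*7^1= 420000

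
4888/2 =2444 = 2444.00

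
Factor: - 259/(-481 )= 7^1*13^(-1 ) = 7/13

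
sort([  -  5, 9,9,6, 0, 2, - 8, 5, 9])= [ - 8,- 5,0,2 , 5,6, 9, 9,9]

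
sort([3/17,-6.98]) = [ - 6.98,3/17] 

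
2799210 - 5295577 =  - 2496367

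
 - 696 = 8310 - 9006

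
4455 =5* 891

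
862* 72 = 62064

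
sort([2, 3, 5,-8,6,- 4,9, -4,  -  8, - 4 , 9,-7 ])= [ - 8 , - 8, - 7, - 4 , - 4, - 4,2,3,  5,6,9,9 ]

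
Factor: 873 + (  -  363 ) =510= 2^1*3^1*5^1* 17^1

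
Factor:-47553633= - 3^2*197^1*26821^1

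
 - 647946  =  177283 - 825229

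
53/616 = 53/616  =  0.09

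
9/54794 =9/54794 = 0.00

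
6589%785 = 309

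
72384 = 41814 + 30570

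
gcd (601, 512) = 1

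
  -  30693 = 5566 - 36259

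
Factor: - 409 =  - 409^1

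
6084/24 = 507/2 = 253.50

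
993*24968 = 24793224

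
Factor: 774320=2^4*5^1*9679^1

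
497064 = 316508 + 180556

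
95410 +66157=161567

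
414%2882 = 414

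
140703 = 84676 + 56027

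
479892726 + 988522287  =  1468415013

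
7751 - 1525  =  6226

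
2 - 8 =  - 6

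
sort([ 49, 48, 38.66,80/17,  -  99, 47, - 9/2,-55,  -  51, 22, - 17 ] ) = [ -99, - 55,  -  51, - 17, -9/2, 80/17,22, 38.66,47,48, 49] 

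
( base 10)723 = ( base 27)QL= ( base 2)1011010011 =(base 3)222210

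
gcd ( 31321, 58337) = 1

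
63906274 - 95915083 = - 32008809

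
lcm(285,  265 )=15105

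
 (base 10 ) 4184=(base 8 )10130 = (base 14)174C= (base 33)3RQ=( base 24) 768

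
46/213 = 46/213 = 0.22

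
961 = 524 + 437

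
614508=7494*82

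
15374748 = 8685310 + 6689438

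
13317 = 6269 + 7048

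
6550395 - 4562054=1988341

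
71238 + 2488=73726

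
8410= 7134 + 1276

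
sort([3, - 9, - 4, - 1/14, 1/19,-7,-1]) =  [ - 9, - 7, - 4,- 1, - 1/14,  1/19,3 ]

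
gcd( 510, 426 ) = 6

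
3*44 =132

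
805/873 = 805/873 = 0.92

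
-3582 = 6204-9786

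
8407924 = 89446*94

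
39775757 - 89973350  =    -  50197593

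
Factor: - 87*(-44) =3828 = 2^2 * 3^1*11^1*29^1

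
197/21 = 9 + 8/21 = 9.38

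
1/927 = 1/927 = 0.00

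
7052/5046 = 1+ 1003/2523 = 1.40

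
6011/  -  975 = - 6011/975 = - 6.17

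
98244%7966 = 2652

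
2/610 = 1/305 = 0.00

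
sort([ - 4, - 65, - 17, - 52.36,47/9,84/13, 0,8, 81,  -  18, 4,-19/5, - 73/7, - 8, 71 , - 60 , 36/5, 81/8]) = [-65, - 60,  -  52.36,-18,  -  17,- 73/7, - 8 ,-4,-19/5, 0 , 4, 47/9, 84/13  ,  36/5, 8,81/8 , 71,  81]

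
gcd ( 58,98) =2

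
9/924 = 3/308 = 0.01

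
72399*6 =434394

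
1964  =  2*982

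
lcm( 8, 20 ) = 40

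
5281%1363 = 1192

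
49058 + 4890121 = 4939179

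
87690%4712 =2874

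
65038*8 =520304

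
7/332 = 7/332 = 0.02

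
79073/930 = 85 + 23/930 = 85.02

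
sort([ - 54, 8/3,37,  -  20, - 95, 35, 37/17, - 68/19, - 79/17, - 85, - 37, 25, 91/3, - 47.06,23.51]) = [ - 95, - 85, - 54,-47.06, - 37, - 20, - 79/17 , - 68/19, 37/17,  8/3, 23.51, 25,  91/3,  35, 37 ] 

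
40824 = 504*81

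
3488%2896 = 592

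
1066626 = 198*5387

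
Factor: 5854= 2^1*2927^1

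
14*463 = 6482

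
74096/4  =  18524  =  18524.00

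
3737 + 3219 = 6956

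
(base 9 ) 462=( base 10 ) 380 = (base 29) d3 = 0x17c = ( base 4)11330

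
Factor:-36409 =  - 23^1 * 1583^1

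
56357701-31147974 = 25209727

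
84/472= 21/118 =0.18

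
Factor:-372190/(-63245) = 2^1*139^( - 1 )*409^1 = 818/139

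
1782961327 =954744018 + 828217309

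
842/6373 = 842/6373 =0.13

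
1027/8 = 1027/8 = 128.38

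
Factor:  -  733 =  - 733^1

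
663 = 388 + 275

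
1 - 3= - 2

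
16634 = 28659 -12025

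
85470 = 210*407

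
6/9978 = 1/1663 = 0.00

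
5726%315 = 56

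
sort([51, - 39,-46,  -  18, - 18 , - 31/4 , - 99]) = [ - 99,  -  46, - 39,-18, - 18, - 31/4, 51]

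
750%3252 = 750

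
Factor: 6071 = 13^1*467^1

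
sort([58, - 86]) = [-86,58] 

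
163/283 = 163/283=0.58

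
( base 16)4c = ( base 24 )34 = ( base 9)84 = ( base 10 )76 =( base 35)26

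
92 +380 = 472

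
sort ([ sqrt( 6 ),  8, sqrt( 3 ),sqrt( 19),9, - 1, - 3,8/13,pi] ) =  [ - 3 , - 1, 8/13, sqrt( 3),sqrt(6),pi  ,  sqrt( 19), 8, 9]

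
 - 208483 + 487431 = 278948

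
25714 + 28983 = 54697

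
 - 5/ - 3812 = 5/3812 = 0.00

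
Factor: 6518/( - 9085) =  - 2^1*5^(- 1 )*23^(-1 )*79^(  -  1)*3259^1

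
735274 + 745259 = 1480533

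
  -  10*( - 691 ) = 6910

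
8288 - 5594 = 2694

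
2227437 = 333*6689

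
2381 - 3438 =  - 1057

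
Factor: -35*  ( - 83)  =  5^1 * 7^1*83^1 = 2905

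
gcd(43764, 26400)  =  12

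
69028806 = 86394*799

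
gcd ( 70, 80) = 10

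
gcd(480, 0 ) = 480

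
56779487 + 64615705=121395192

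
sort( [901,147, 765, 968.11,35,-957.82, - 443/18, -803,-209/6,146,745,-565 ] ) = [ - 957.82,-803,-565, - 209/6, -443/18,35,146,147, 745, 765, 901, 968.11 ]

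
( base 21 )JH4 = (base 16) 2224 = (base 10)8740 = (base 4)2020210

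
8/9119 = 8/9119 = 0.00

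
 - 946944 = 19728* ( - 48) 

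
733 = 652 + 81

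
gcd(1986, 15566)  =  2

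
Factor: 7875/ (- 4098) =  - 2625/1366=   - 2^ ( - 1)*3^1*5^3*7^1*683^ (-1)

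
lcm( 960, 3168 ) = 31680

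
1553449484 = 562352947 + 991096537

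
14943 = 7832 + 7111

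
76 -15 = 61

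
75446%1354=976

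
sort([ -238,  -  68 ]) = [ - 238, - 68] 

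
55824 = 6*9304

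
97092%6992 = 6196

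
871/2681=871/2681=   0.32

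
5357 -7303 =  - 1946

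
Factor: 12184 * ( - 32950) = - 401462800 = - 2^4 * 5^2*659^1 *1523^1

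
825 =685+140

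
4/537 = 4/537  =  0.01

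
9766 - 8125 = 1641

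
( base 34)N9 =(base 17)2C9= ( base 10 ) 791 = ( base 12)55B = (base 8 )1427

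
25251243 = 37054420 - 11803177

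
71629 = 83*863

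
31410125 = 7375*4259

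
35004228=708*49441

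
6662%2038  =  548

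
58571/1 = 58571 = 58571.00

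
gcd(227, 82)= 1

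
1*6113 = 6113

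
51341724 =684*75061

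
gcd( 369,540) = 9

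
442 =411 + 31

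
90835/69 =90835/69 = 1316.45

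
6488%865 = 433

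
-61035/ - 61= 1000 + 35/61 = 1000.57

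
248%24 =8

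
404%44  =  8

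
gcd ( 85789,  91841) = 1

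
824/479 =824/479=1.72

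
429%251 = 178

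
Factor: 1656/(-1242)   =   - 2^2*3^( - 1 ) = - 4/3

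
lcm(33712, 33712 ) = 33712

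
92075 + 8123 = 100198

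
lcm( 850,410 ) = 34850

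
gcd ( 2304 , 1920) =384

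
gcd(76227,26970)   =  3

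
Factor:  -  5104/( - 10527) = 2^4*3^( - 1) * 11^(-1) = 16/33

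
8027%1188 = 899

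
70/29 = 70/29 = 2.41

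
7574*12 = 90888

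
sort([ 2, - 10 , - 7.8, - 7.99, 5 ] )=[- 10, - 7.99,- 7.8, 2, 5]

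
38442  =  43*894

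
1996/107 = 1996/107 = 18.65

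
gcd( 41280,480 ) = 480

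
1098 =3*366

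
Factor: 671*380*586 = 149418280 = 2^3*5^1*11^1*19^1*61^1 * 293^1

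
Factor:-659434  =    -  2^1*329717^1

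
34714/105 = 34714/105 = 330.61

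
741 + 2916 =3657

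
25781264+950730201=976511465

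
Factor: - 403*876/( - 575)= 353028/575 = 2^2*3^1*5^( -2 )*13^1 * 23^(- 1)*31^1*73^1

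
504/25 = 504/25= 20.16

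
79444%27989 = 23466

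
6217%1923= 448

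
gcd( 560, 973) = 7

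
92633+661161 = 753794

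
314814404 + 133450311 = 448264715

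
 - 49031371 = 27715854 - 76747225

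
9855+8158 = 18013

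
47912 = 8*5989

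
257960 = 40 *6449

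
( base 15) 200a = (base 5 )204020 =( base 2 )1101001101000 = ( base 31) 712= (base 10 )6760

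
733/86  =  733/86 = 8.52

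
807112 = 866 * 932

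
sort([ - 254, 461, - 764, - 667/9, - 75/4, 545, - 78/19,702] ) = [ - 764, - 254 , - 667/9, - 75/4, - 78/19, 461, 545,702 ]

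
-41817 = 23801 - 65618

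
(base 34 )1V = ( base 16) 41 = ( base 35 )1u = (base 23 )2J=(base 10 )65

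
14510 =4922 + 9588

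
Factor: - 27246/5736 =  - 2^( -2)*19^1 = - 19/4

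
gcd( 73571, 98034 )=1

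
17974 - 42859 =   -  24885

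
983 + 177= 1160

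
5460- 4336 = 1124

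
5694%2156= 1382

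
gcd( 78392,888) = 8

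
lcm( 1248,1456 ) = 8736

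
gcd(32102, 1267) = 7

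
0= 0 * 4958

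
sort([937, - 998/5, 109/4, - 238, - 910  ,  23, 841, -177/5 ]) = [-910,-238, - 998/5, - 177/5,23, 109/4,841, 937]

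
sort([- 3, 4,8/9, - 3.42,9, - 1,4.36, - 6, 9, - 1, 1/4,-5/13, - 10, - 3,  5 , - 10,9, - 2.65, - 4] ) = [ - 10, - 10, - 6,- 4, - 3.42, - 3, - 3 , - 2.65, - 1,-1,-5/13 , 1/4,8/9 , 4,4.36,5, 9, 9,9]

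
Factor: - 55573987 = -7^2*1134163^1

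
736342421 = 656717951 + 79624470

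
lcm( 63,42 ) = 126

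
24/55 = 24/55=   0.44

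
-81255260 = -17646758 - 63608502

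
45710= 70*653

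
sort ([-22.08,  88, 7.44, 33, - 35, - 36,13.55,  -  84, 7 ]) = [ - 84,-36,-35, - 22.08,7, 7.44,  13.55, 33,88 ]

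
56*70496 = 3947776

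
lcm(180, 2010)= 12060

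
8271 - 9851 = -1580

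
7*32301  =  226107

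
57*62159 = 3543063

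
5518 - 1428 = 4090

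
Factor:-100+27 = -73 = - 73^1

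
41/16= 2  +  9/16 = 2.56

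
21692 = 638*34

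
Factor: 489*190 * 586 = 54445260 = 2^2 * 3^1 * 5^1*19^1 *163^1*293^1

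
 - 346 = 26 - 372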